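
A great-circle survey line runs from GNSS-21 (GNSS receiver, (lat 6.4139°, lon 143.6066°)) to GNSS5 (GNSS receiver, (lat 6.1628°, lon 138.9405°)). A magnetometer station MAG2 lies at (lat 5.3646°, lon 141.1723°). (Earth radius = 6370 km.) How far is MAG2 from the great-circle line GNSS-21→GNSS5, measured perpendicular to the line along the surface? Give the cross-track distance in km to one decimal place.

δ₁₃ = central angle GNSS-21→MAG2 = 0.046059 rad  (haversine)
θ₁₃ = bearing GNSS-21→MAG2 = 246.700°,  θ₁₂ = bearing GNSS-21→GNSS5 = 267.158°
dₓₜ = R·arcsin(sin δ₁₃ · sin(θ₁₃ − θ₁₂)) = 6370·arcsin(0.04604·sin(-20.459°)) = -102.521 km
|dₓₜ| = 102.521 km

102.5 km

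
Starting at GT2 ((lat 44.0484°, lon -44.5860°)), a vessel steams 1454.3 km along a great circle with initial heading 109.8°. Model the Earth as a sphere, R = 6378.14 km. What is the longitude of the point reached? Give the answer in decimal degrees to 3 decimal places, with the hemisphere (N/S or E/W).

δ = d/R = 1454.3/6378.14 = 0.228013 rad
φ₂ = arcsin(sin φ₁ cos δ + cos φ₁ sin δ cos θ)
   = arcsin(0.69527·0.97412 + 0.71875·0.22604·-0.33874) = 38.47962°
λ₂ = λ₁ + atan2(sin θ sin δ cos φ₁, cos δ − sin φ₁ sin φ₂) = -28.82174°

28.822°W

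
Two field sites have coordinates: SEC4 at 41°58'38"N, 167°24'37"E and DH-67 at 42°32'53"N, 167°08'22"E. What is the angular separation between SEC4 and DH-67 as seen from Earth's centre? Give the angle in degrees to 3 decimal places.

0.605°

SEC4: φ = +41.97722°, λ = +167.41028°
DH-67: φ = +42.54806°, λ = +167.13944°
Δφ = 0.5708°,  Δλ = -0.2708°
a = sin²(Δφ/2) + cos φ₁ cos φ₂ sin²(Δλ/2) = 0.000028
c = 2·arcsin(√a) = 0.010559 rad = 0.6050°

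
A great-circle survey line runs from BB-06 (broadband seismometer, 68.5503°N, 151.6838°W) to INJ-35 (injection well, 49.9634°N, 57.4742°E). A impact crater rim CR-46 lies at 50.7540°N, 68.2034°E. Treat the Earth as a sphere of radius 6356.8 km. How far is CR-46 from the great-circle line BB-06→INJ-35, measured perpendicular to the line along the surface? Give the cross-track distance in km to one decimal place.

δ₁₃ = central angle BB-06→CR-46 = 0.996456 rad  (haversine)
θ₁₃ = bearing BB-06→CR-46 = 331.103°,  θ₁₂ = bearing BB-06→INJ-35 = 338.675°
dₓₜ = R·arcsin(sin δ₁₃ · sin(θ₁₃ − θ₁₂)) = 6356.8·arcsin(0.83955·sin(-7.572°)) = -704.706 km
|dₓₜ| = 704.706 km

704.7 km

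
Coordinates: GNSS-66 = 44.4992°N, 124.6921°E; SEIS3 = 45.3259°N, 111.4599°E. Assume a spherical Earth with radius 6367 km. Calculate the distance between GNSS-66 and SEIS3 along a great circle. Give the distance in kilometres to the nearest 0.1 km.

Δφ = 0.8267°,  Δλ = -13.2322°
a = sin²(Δφ/2) + cos φ₁ cos φ₂ sin²(Δλ/2) = 0.006709
c = 2·arcsin(√a) = 0.164001 rad = 9.3966°
d = R·c = 6367 × 0.164001 = 1044.2 km

1044.2 km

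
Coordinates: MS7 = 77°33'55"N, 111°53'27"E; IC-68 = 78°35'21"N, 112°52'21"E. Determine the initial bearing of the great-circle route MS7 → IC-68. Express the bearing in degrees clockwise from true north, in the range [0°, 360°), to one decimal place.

MS7: φ = +77.56528°, λ = +111.89083°
IC-68: φ = +78.58917°, λ = +112.87250°
Δλ = 0.9817°
y = sin Δλ · cos φ₂ = 0.003390
x = cos φ₁ sin φ₂ − sin φ₁ cos φ₂ cos Δλ = 0.017898
θ = atan2(y, x) = 10.7239° → 10.7239° (mod 360°)

10.7°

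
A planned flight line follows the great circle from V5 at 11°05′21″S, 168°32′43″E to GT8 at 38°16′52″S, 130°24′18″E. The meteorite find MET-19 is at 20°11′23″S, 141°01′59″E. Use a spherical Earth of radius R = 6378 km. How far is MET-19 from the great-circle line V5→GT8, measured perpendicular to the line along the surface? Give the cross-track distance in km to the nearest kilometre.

1169 km

V5: φ = -11.08917°, λ = +168.54528°
GT8: φ = -38.28111°, λ = +130.40500°
MET-19: φ = -20.18972°, λ = +141.03306°
δ₁₃ = central angle V5→MET-19 = 0.488037 rad  (haversine)
θ₁₃ = bearing V5→MET-19 = 247.613°,  θ₁₂ = bearing V5→GT8 = 224.740°
dₓₜ = R·arcsin(sin δ₁₃ · sin(θ₁₃ − θ₁₂)) = 6378·arcsin(0.46889·sin(22.873°)) = 1168.931 km
|dₓₜ| = 1168.931 km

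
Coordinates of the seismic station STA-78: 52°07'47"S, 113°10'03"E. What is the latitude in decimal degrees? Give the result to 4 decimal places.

52.1297°S

52° + 7′/60 + 47″/3600 = 52 + 0.11667 + 0.01306 = 52.1297°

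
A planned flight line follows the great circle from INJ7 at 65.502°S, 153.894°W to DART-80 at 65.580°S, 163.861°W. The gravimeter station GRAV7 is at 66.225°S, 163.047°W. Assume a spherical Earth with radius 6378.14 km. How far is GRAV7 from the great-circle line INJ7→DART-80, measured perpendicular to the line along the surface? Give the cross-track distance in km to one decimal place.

δ₁₃ = central angle INJ7→GRAV7 = 0.066468 rad  (haversine)
θ₁₃ = bearing INJ7→GRAV7 = 254.912°,  θ₁₂ = bearing INJ7→DART-80 = 264.382°
dₓₜ = R·arcsin(sin δ₁₃ · sin(θ₁₃ − θ₁₂)) = 6378.14·arcsin(0.06642·sin(-9.470°)) = -69.703 km
|dₓₜ| = 69.703 km

69.7 km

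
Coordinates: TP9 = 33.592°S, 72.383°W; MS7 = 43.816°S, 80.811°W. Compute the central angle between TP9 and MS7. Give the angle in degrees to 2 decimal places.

Δφ = -10.2240°,  Δλ = -8.4280°
a = sin²(Δφ/2) + cos φ₁ cos φ₂ sin²(Δλ/2) = 0.011185
c = 2·arcsin(√a) = 0.211913 rad = 12.1417°

12.14°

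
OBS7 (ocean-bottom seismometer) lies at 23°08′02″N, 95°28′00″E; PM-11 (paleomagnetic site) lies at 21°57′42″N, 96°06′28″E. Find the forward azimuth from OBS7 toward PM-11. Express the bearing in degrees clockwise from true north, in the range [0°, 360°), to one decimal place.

153.1°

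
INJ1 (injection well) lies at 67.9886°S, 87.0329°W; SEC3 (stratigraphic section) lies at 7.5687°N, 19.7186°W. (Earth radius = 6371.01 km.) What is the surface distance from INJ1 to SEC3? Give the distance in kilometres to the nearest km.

Δφ = 75.5573°,  Δλ = 67.3143°
a = sin²(Δφ/2) + cos φ₁ cos φ₂ sin²(Δλ/2) = 0.489413
c = 2·arcsin(√a) = 1.549620 rad = 88.7867°
d = R·c = 6371.01 × 1.549620 = 9872.6 km

9873 km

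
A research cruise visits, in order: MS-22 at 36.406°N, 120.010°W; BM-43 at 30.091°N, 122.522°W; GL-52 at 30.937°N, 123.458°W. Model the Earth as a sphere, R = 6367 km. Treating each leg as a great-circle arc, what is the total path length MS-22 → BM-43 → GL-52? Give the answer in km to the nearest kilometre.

869 km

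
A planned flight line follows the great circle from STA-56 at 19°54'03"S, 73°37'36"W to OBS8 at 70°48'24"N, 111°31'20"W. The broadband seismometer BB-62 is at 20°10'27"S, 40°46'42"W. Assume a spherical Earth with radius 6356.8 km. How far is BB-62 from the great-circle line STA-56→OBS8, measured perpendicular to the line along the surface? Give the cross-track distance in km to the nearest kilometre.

3235 km

STA-56: φ = -19.90083°, λ = -73.62667°
OBS8: φ = +70.80667°, λ = -111.52222°
BB-62: φ = -20.17417°, λ = -40.77833°
δ₁₃ = central angle STA-56→BB-62 = 0.537737 rad  (haversine)
θ₁₃ = bearing STA-56→BB-62 = 96.261°,  θ₁₂ = bearing STA-56→OBS8 = 348.314°
dₓₜ = R·arcsin(sin δ₁₃ · sin(θ₁₃ − θ₁₂)) = 6356.8·arcsin(0.51219·sin(-252.054°)) = 3235.386 km
|dₓₜ| = 3235.386 km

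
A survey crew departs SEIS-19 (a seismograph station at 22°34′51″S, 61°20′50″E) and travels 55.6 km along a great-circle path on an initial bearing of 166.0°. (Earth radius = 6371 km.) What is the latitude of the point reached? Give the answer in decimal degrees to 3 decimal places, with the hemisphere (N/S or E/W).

23.066°S

SEIS-19: φ = -22.58083°, λ = +61.34722°
δ = d/R = 55.6/6371 = 0.008727 rad
φ₂ = arcsin(sin φ₁ cos δ + cos φ₁ sin δ cos θ)
   = arcsin(-0.38399·0.99996 + 0.92334·0.00873·-0.97030) = -23.06595°
λ₂ = λ₁ + atan2(sin θ sin δ cos φ₁, cos δ − sin φ₁ sin φ₂) = 61.47870°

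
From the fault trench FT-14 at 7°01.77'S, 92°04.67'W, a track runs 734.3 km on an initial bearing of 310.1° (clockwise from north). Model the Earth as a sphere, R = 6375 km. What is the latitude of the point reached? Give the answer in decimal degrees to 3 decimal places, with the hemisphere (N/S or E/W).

2.757°S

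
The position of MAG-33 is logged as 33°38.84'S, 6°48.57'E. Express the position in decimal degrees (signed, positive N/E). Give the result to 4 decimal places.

lat: 33.6473° S → -33.6473°
lon: 6.8095° E → +6.8095°

-33.6473°, +6.8095°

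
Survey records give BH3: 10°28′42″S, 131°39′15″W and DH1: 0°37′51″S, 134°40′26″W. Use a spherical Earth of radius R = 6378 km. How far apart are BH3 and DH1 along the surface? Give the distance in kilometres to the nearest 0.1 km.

BH3: φ = -10.47833°, λ = -131.65417°
DH1: φ = -0.63083°, λ = -134.67389°
Δφ = 9.8475°,  Δλ = -3.0197°
a = sin²(Δφ/2) + cos φ₁ cos φ₂ sin²(Δλ/2) = 0.008049
c = 2·arcsin(√a) = 0.179679 rad = 10.2948°
d = R·c = 6378 × 0.179679 = 1146.0 km

1146.0 km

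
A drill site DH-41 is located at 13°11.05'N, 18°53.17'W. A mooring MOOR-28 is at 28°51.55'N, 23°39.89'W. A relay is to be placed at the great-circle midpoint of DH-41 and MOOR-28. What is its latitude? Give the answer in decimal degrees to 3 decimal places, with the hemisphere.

21.038°N

DH-41: φ = +13.18417°, λ = -18.88617°
MOOR-28: φ = +28.85917°, λ = -23.66483°
Bx = cos φ₂ cos Δλ = 0.872764,  By = cos φ₂ sin Δλ = -0.072961
φₘ = atan2(sin φ₁ + sin φ₂, √((cos φ₁ + Bx)² + By²)) = 21.03831°
λₘ = λ₁ + atan2(By, cos φ₁ + Bx) = -21.14903°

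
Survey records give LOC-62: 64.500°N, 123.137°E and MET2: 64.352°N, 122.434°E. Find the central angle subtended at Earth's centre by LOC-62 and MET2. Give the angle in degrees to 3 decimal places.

0.338°

Δφ = -0.1480°,  Δλ = -0.7030°
a = sin²(Δφ/2) + cos φ₁ cos φ₂ sin²(Δλ/2) = 0.000009
c = 2·arcsin(√a) = 0.005893 rad = 0.3376°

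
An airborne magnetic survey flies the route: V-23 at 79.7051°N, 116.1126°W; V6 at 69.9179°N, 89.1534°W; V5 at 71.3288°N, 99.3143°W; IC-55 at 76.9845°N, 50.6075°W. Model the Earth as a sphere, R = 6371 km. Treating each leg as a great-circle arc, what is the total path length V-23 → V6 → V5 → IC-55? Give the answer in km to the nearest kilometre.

3269 km

V-23→V6: c = 0.206389 rad, d = 1314.90 km
V6→V5: c = 0.063685 rad, d = 405.74 km
V5→IC-55: c = 0.243036 rad, d = 1548.38 km
Total = 1314.90 + 405.74 + 1548.38 = 3269.02 km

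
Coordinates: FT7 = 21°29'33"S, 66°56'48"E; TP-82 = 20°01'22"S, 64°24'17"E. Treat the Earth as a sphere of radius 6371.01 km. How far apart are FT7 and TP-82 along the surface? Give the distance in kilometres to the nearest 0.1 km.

FT7: φ = -21.49250°, λ = +66.94667°
TP-82: φ = -20.02278°, λ = +64.40472°
Δφ = 1.4697°,  Δλ = -2.5419°
a = sin²(Δφ/2) + cos φ₁ cos φ₂ sin²(Δλ/2) = 0.000595
c = 2·arcsin(√a) = 0.048774 rad = 2.7945°
d = R·c = 6371.01 × 0.048774 = 310.7 km

310.7 km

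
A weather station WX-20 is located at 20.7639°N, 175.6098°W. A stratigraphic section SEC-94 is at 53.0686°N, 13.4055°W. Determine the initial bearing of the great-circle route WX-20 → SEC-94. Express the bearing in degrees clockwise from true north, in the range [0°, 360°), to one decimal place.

10.9°

Δλ = 162.2043°
y = sin Δλ · cos φ₂ = 0.183637
x = cos φ₁ sin φ₂ − sin φ₁ cos φ₂ cos Δλ = 0.950260
θ = atan2(y, x) = 10.9375° → 10.9375° (mod 360°)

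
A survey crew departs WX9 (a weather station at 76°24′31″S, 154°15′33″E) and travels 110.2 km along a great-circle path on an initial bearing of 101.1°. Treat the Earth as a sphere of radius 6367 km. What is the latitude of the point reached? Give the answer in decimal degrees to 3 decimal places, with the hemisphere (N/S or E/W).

WX9: φ = -76.40861°, λ = +154.25917°
δ = d/R = 110.2/6367 = 0.017308 rad
φ₂ = arcsin(sin φ₁ cos δ + cos φ₁ sin δ cos θ)
   = arcsin(-0.97200·0.99985 + 0.23500·0.01731·-0.19252) = -76.56491°
λ₂ = λ₁ + atan2(sin θ sin δ cos φ₁, cos δ − sin φ₁ sin φ₂) = 158.45099°

76.565°S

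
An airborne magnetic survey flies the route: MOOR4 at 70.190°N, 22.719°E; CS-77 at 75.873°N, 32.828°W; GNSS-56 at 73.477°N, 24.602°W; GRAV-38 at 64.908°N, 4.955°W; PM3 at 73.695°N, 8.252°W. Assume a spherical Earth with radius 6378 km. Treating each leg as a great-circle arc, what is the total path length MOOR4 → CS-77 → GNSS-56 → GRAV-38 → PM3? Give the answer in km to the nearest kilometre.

4393 km

MOOR4→CS-77: c = 0.286766 rad, d = 1828.99 km
CS-77→GNSS-56: c = 0.056371 rad, d = 359.53 km
GNSS-56→GRAV-38: c = 0.190996 rad, d = 1218.17 km
GRAV-38→PM3: c = 0.154647 rad, d = 986.34 km
Total = 1828.99 + 359.53 + 1218.17 + 986.34 = 4393.03 km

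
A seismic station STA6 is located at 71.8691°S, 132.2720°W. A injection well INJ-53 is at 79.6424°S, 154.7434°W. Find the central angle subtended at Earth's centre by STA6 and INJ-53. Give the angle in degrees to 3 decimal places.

Δφ = -7.7733°,  Δλ = -22.4714°
a = sin²(Δφ/2) + cos φ₁ cos φ₂ sin²(Δλ/2) = 0.006719
c = 2·arcsin(√a) = 0.164118 rad = 9.4033°

9.403°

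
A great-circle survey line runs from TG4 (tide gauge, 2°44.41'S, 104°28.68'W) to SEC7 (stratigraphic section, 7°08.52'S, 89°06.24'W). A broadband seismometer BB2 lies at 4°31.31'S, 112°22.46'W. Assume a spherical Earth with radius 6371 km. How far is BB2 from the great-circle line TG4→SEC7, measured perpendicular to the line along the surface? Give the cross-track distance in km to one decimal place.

TG4: φ = -2.74017°, λ = -104.47800°
SEC7: φ = -7.14200°, λ = -89.10400°
BB2: φ = -4.52183°, λ = -112.37433°
δ₁₃ = central angle TG4→BB2 = 0.141006 rad  (haversine)
θ₁₃ = bearing TG4→BB2 = 257.030°,  θ₁₂ = bearing TG4→SEC7 = 106.605°
dₓₜ = R·arcsin(sin δ₁₃ · sin(θ₁₃ − θ₁₂)) = 6371·arcsin(0.14054·sin(150.425°)) = 442.283 km
|dₓₜ| = 442.283 km

442.3 km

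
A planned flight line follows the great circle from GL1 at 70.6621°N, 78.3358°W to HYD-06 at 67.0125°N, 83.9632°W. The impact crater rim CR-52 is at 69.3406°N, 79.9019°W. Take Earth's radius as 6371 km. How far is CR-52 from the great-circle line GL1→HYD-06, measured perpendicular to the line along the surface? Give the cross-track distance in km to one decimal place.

δ₁₃ = central angle GL1→CR-52 = 0.024885 rad  (haversine)
θ₁₃ = bearing GL1→CR-52 = 202.800°,  θ₁₂ = bearing GL1→HYD-06 = 211.752°
dₓₜ = R·arcsin(sin δ₁₃ · sin(θ₁₃ − θ₁₂)) = 6371·arcsin(0.02488·sin(-8.952°)) = -24.668 km
|dₓₜ| = 24.668 km

24.7 km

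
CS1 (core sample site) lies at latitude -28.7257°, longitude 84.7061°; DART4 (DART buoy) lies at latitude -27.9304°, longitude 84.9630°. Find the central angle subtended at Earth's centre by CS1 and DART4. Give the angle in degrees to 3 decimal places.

Δφ = 0.7953°,  Δλ = 0.2569°
a = sin²(Δφ/2) + cos φ₁ cos φ₂ sin²(Δλ/2) = 0.000052
c = 2·arcsin(√a) = 0.014431 rad = 0.8268°

0.827°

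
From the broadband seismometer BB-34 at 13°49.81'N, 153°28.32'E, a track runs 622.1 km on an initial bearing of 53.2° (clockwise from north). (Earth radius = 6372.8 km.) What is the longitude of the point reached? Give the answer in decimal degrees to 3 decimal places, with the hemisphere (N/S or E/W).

BB-34: φ = +13.83017°, λ = +153.47200°
δ = d/R = 622.1/6372.8 = 0.097618 rad
φ₂ = arcsin(sin φ₁ cos δ + cos φ₁ sin δ cos θ)
   = arcsin(0.23904·0.99524 + 0.97101·0.09746·0.59902) = 17.13336°
λ₂ = λ₁ + atan2(sin θ sin δ cos φ₁, cos δ − sin φ₁ sin φ₂) = 158.15633°

158.156°E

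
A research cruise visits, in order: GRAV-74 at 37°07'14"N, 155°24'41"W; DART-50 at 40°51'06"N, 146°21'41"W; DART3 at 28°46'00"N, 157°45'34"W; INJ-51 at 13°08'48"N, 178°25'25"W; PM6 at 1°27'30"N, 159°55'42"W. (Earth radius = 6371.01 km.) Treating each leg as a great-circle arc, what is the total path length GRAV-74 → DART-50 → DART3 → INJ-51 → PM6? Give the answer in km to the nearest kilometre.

GRAV-74: φ = +37.12056°, λ = -155.41139°
DART-50: φ = +40.85167°, λ = -146.36139°
DART3: φ = +28.76667°, λ = -157.75944°
INJ-51: φ = +13.14667°, λ = -178.42361°
PM6: φ = +1.45833°, λ = -159.92833°
GRAV-74→DART-50: c = 0.138875 rad, d = 884.78 km
DART-50→DART3: c = 0.266262 rad, d = 1696.36 km
DART3→INJ-51: c = 0.431949 rad, d = 2751.95 km
INJ-51→PM6: c = 0.379138 rad, d = 2415.49 km
Total = 884.78 + 1696.36 + 2751.95 + 2415.49 = 7748.58 km

7749 km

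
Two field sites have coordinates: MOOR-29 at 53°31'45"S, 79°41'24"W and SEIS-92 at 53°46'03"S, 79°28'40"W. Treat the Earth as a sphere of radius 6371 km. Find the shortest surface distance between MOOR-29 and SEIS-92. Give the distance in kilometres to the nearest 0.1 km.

30.0 km

MOOR-29: φ = -53.52917°, λ = -79.69000°
SEIS-92: φ = -53.76750°, λ = -79.47778°
Δφ = -0.2383°,  Δλ = 0.2122°
a = sin²(Δφ/2) + cos φ₁ cos φ₂ sin²(Δλ/2) = 0.000006
c = 2·arcsin(√a) = 0.004704 rad = 0.2695°
d = R·c = 6371 × 0.004704 = 30.0 km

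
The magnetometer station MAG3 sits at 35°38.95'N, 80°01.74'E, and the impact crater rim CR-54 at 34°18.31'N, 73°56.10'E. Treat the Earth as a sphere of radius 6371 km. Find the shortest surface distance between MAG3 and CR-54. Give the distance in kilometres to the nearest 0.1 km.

574.9 km

MAG3: φ = +35.64917°, λ = +80.02900°
CR-54: φ = +34.30517°, λ = +73.93500°
Δφ = -1.3440°,  Δλ = -6.0940°
a = sin²(Δφ/2) + cos φ₁ cos φ₂ sin²(Δλ/2) = 0.002034
c = 2·arcsin(√a) = 0.090233 rad = 5.1700°
d = R·c = 6371 × 0.090233 = 574.9 km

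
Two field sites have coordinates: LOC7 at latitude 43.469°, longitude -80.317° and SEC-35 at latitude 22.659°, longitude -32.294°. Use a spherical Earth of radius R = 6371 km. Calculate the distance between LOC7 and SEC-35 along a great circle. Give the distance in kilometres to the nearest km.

4951 km

Δφ = -20.8100°,  Δλ = 48.0230°
a = sin²(Δφ/2) + cos φ₁ cos φ₂ sin²(Δλ/2) = 0.143515
c = 2·arcsin(√a) = 0.777070 rad = 44.5228°
d = R·c = 6371 × 0.777070 = 4950.7 km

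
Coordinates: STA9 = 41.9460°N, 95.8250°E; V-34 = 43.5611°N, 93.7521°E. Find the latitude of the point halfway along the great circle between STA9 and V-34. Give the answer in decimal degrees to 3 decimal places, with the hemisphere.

42.758°N

Bx = cos φ₂ cos Δλ = 0.724166,  By = cos φ₂ sin Δλ = -0.026211
φₘ = atan2(sin φ₁ + sin φ₂, √((cos φ₁ + Bx)² + By²)) = 42.75822°
λₘ = λ₁ + atan2(By, cos φ₁ + Bx) = 94.80206°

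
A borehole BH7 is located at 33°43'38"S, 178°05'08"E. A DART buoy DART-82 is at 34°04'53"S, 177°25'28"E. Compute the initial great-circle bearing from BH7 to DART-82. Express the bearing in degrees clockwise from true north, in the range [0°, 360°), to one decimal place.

237.0°

BH7: φ = -33.72722°, λ = +178.08556°
DART-82: φ = -34.08139°, λ = +177.42444°
Δλ = -0.6611°
y = sin Δλ · cos φ₂ = -0.009557
x = cos φ₁ sin φ₂ − sin φ₁ cos φ₂ cos Δλ = -0.006212
θ = atan2(y, x) = -123.0248° → 236.9752° (mod 360°)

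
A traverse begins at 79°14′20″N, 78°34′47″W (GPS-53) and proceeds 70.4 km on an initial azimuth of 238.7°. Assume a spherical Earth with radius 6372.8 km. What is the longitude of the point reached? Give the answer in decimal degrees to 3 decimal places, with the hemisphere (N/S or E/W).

81.389°W

GPS-53: φ = +79.23889°, λ = -78.57972°
δ = d/R = 70.4/6372.8 = 0.011047 rad
φ₂ = arcsin(sin φ₁ cos δ + cos φ₁ sin δ cos θ)
   = arcsin(0.98241·0.99994 + 0.18671·0.01105·-0.51952) = 78.89704°
λ₂ = λ₁ + atan2(sin θ sin δ cos φ₁, cos δ − sin φ₁ sin φ₂) = -81.38921°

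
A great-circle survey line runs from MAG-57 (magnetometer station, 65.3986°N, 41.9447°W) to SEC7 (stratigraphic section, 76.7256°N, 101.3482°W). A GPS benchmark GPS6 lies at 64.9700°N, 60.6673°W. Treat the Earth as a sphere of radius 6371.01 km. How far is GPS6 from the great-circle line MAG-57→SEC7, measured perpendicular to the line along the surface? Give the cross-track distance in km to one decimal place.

δ₁₃ = central angle MAG-57→GPS6 = 0.136843 rad  (haversine)
θ₁₃ = bearing MAG-57→GPS6 = 275.416°,  θ₁₂ = bearing MAG-57→SEC7 = 326.527°
dₓₜ = R·arcsin(sin δ₁₃ · sin(θ₁₃ − θ₁₂)) = 6371.01·arcsin(0.13642·sin(-51.111°)) = -677.761 km
|dₓₜ| = 677.761 km

677.8 km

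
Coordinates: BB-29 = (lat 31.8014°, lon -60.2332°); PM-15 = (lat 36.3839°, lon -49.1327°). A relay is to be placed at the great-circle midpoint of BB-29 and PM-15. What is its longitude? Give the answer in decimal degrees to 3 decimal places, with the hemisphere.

Bx = cos φ₂ cos Δλ = 0.789999,  By = cos φ₂ sin Δλ = 0.154999
φₘ = atan2(sin φ₁ + sin φ₂, √((cos φ₁ + Bx)² + By²)) = 34.21765°
λₘ = λ₁ + atan2(By, cos φ₁ + Bx) = -54.83373°

54.834°W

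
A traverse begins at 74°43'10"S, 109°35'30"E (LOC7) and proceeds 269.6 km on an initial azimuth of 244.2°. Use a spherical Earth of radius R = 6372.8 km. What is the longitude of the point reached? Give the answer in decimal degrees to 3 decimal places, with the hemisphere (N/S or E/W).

LOC7: φ = -74.71944°, λ = +109.59167°
δ = d/R = 269.6/6372.8 = 0.042305 rad
φ₂ = arcsin(sin φ₁ cos δ + cos φ₁ sin δ cos θ)
   = arcsin(-0.96465·0.99911 + 0.26355·0.04229·-0.43523) = -75.61192°
λ₂ = λ₁ + atan2(sin θ sin δ cos φ₁, cos δ − sin φ₁ sin φ₂) = 100.77738°

100.777°E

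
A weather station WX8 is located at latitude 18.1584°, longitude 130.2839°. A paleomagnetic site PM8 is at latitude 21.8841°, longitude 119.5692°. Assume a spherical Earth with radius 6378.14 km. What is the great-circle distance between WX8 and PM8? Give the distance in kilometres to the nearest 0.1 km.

Δφ = 3.7257°,  Δλ = -10.7147°
a = sin²(Δφ/2) + cos φ₁ cos φ₂ sin²(Δλ/2) = 0.008743
c = 2·arcsin(√a) = 0.187283 rad = 10.7305°
d = R·c = 6378.14 × 0.187283 = 1194.5 km

1194.5 km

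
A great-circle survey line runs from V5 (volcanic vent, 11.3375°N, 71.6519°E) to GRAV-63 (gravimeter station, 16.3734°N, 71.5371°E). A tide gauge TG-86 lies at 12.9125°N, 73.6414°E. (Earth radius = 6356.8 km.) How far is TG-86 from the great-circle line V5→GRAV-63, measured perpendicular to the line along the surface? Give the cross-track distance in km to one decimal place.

218.9 km

δ₁₃ = central angle V5→TG-86 = 0.043681 rad  (haversine)
θ₁₃ = bearing V5→TG-86 = 50.797°,  θ₁₂ = bearing V5→GRAV-63 = 358.745°
dₓₜ = R·arcsin(sin δ₁₃ · sin(θ₁₃ − θ₁₂)) = 6356.8·arcsin(0.04367·sin(-307.948°)) = 218.938 km
|dₓₜ| = 218.938 km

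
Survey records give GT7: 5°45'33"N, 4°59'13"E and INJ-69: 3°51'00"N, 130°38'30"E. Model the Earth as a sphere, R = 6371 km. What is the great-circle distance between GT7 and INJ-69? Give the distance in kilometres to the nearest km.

13886 km

GT7: φ = +5.75917°, λ = +4.98694°
INJ-69: φ = +3.85000°, λ = +130.64167°
Δφ = -1.9092°,  Δλ = 125.6547°
a = sin²(Δφ/2) + cos φ₁ cos φ₂ sin²(Δλ/2) = 0.785955
c = 2·arcsin(√a) = 2.179629 rad = 124.8836°
d = R·c = 6371 × 2.179629 = 13886.4 km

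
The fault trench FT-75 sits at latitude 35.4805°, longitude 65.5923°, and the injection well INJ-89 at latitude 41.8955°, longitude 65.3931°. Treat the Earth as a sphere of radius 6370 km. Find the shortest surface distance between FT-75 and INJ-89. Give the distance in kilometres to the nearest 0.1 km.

713.4 km

Δφ = 6.4150°,  Δλ = -0.1992°
a = sin²(Δφ/2) + cos φ₁ cos φ₂ sin²(Δλ/2) = 0.003132
c = 2·arcsin(√a) = 0.111996 rad = 6.4169°
d = R·c = 6370 × 0.111996 = 713.4 km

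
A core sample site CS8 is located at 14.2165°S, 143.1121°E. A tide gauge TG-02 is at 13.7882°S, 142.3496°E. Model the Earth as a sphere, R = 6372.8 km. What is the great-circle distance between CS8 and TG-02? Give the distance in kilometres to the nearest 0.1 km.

95.1 km

Δφ = 0.4283°,  Δλ = -0.7625°
a = sin²(Δφ/2) + cos φ₁ cos φ₂ sin²(Δλ/2) = 0.000056
c = 2·arcsin(√a) = 0.014920 rad = 0.8549°
d = R·c = 6372.8 × 0.014920 = 95.1 km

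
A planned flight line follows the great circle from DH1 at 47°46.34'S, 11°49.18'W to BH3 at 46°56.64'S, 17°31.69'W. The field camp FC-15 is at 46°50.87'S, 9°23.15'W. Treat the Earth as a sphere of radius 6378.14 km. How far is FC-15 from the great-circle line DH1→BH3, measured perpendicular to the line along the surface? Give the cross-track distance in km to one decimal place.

DH1: φ = -47.77233°, λ = -11.81967°
BH3: φ = -46.94400°, λ = -17.52817°
FC-15: φ = -46.84783°, λ = -9.38583°
δ₁₃ = central angle DH1→FC-15 = 0.033011 rad  (haversine)
θ₁₃ = bearing DH1→FC-15 = 61.640°,  θ₁₂ = bearing DH1→BH3 = 279.980°
dₓₜ = R·arcsin(sin δ₁₃ · sin(θ₁₃ − θ₁₂)) = 6378.14·arcsin(0.03301·sin(-218.340°)) = 130.597 km
|dₓₜ| = 130.597 km

130.6 km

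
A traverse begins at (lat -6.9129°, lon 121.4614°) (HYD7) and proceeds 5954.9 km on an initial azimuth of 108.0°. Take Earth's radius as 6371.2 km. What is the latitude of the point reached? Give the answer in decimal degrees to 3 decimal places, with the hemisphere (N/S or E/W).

18.558°S

δ = d/R = 5954.9/6371.2 = 0.934659 rad
φ₂ = arcsin(sin φ₁ cos δ + cos φ₁ sin δ cos θ)
   = arcsin(-0.12036·0.59409 + 0.99273·0.80440·-0.30902) = -18.55836°
λ₂ = λ₁ + atan2(sin θ sin δ cos φ₁, cos δ − sin φ₁ sin φ₂) = 175.26429°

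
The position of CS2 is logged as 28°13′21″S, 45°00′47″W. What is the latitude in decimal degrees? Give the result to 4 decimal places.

28° + 13′/60 + 21″/3600 = 28 + 0.21667 + 0.00583 = 28.2225°

28.2225°S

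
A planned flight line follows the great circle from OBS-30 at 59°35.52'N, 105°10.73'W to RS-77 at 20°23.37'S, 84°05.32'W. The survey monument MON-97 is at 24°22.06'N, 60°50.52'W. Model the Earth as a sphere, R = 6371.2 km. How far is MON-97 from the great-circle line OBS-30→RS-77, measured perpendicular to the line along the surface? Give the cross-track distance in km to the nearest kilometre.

OBS-30: φ = +59.59200°, λ = -105.17883°
RS-77: φ = -20.38950°, λ = -84.08867°
MON-97: φ = +24.36767°, λ = -60.84200°
δ₁₃ = central angle OBS-30→MON-97 = 0.815356 rad  (haversine)
θ₁₃ = bearing OBS-30→MON-97 = 119.013°,  θ₁₂ = bearing OBS-30→RS-77 = 160.077°
dₓₜ = R·arcsin(sin δ₁₃ · sin(θ₁₃ − θ₁₂)) = 6371.2·arcsin(0.72797·sin(-41.064°)) = -3176.758 km
|dₓₜ| = 3176.758 km

3177 km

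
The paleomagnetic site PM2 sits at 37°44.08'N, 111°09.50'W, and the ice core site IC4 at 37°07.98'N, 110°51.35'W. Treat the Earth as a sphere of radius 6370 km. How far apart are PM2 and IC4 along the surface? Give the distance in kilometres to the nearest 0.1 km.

72.0 km

PM2: φ = +37.73467°, λ = -111.15833°
IC4: φ = +37.13300°, λ = -110.85583°
Δφ = -0.6017°,  Δλ = 0.3025°
a = sin²(Δφ/2) + cos φ₁ cos φ₂ sin²(Δλ/2) = 0.000032
c = 2·arcsin(√a) = 0.011307 rad = 0.6478°
d = R·c = 6370 × 0.011307 = 72.0 km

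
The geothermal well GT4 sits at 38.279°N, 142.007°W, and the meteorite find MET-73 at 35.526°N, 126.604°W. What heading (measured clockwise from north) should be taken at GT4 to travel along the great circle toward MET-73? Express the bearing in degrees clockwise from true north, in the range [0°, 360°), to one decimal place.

97.9°

Δλ = 15.4030°
y = sin Δλ · cos φ₂ = 0.216164
x = cos φ₁ sin φ₂ − sin φ₁ cos φ₂ cos Δλ = -0.029921
θ = atan2(y, x) = 97.8807° → 97.8807° (mod 360°)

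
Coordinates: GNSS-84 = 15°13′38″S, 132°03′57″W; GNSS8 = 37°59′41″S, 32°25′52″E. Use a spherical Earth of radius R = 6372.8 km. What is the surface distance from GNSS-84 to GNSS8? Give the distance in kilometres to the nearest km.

GNSS-84: φ = -15.22722°, λ = -132.06583°
GNSS8: φ = -37.99472°, λ = +32.43111°
Δφ = -22.7675°,  Δλ = 164.4969°
a = sin²(Δφ/2) + cos φ₁ cos φ₂ sin²(Δλ/2) = 0.785525
c = 2·arcsin(√a) = 2.178581 rad = 124.8235°
d = R·c = 6372.8 × 2.178581 = 13883.7 km

13884 km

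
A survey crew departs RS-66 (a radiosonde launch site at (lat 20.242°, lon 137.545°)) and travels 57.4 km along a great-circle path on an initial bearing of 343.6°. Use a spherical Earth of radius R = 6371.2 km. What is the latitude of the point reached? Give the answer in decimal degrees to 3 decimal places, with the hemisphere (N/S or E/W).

20.737°N

δ = d/R = 57.4/6371.2 = 0.009009 rad
φ₂ = arcsin(sin φ₁ cos δ + cos φ₁ sin δ cos θ)
   = arcsin(0.34599·0.99996 + 0.93824·0.00901·0.95931) = 20.73712°
λ₂ = λ₁ + atan2(sin θ sin δ cos φ₁, cos δ − sin φ₁ sin φ₂) = 137.38916°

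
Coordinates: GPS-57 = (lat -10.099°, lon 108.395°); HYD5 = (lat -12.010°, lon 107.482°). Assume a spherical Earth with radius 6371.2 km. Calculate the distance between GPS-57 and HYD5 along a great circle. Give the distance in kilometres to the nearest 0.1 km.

234.7 km

Δφ = -1.9110°,  Δλ = -0.9130°
a = sin²(Δφ/2) + cos φ₁ cos φ₂ sin²(Δλ/2) = 0.000339
c = 2·arcsin(√a) = 0.036837 rad = 2.1106°
d = R·c = 6371.2 × 0.036837 = 234.7 km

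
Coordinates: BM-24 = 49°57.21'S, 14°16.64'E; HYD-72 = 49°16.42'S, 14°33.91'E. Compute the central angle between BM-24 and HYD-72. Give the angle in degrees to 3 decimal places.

0.705°

BM-24: φ = -49.95350°, λ = +14.27733°
HYD-72: φ = -49.27367°, λ = +14.56517°
Δφ = 0.6798°,  Δλ = 0.2878°
a = sin²(Δφ/2) + cos φ₁ cos φ₂ sin²(Δλ/2) = 0.000038
c = 2·arcsin(√a) = 0.012304 rad = 0.7049°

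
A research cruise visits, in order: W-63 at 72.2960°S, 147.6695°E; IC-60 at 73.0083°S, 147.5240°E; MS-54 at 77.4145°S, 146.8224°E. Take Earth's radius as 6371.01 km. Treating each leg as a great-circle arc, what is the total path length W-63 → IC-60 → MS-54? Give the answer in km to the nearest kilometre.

570 km

W-63→IC-60: c = 0.012455 rad, d = 79.35 km
IC-60→MS-54: c = 0.076965 rad, d = 490.34 km
Total = 79.35 + 490.34 = 569.69 km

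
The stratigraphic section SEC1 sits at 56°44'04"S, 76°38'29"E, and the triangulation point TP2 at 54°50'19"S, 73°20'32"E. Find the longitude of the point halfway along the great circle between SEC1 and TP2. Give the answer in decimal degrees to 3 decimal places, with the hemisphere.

74.952°E

SEC1: φ = -56.73444°, λ = +76.64139°
TP2: φ = -54.83861°, λ = +73.34222°
Bx = cos φ₂ cos Δλ = 0.574927,  By = cos φ₂ sin Δλ = -0.033142
φₘ = atan2(sin φ₁ + sin φ₂, √((cos φ₁ + Bx)² + By²)) = -55.79756°
λₘ = λ₁ + atan2(By, cos φ₁ + Bx) = 74.95165°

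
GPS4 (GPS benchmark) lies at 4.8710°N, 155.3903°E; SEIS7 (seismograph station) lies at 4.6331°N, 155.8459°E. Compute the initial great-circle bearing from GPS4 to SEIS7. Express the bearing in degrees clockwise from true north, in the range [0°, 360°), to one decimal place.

117.6°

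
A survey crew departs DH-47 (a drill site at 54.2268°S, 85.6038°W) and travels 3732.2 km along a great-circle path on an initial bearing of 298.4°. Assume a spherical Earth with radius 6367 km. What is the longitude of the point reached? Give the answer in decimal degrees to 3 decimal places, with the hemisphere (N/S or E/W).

120.391°W

δ = d/R = 3732.2/6367 = 0.586179 rad
φ₂ = arcsin(sin φ₁ cos δ + cos φ₁ sin δ cos θ)
   = arcsin(-0.81134·0.83306 + 0.58458·0.55318·0.47562) = -31.47233°
λ₂ = λ₁ + atan2(sin θ sin δ cos φ₁, cos δ − sin φ₁ sin φ₂) = -120.39139°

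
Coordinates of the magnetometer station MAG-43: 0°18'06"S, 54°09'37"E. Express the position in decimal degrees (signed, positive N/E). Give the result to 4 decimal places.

-0.3017°, +54.1603°

lat: 0.3017° S → -0.3017°
lon: 54.1603° E → +54.1603°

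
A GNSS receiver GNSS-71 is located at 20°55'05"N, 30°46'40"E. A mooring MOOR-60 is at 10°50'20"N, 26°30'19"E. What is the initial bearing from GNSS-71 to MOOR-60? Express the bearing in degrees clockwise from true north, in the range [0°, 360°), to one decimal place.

GNSS-71: φ = +20.91806°, λ = +30.77778°
MOOR-60: φ = +10.83889°, λ = +26.50528°
Δλ = -4.2725°
y = sin Δλ · cos φ₂ = -0.073171
x = cos φ₁ sin φ₂ − sin φ₁ cos φ₂ cos Δλ = -0.174034
θ = atan2(y, x) = -157.1962° → 202.8038° (mod 360°)

202.8°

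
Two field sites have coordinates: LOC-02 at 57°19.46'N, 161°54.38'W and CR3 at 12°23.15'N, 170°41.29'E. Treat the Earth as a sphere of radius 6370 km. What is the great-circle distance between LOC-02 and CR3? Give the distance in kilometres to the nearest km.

LOC-02: φ = +57.32433°, λ = -161.90633°
CR3: φ = +12.38583°, λ = +170.68817°
Δφ = -44.9385°,  Δλ = -27.4055°
a = sin²(Δφ/2) + cos φ₁ cos φ₂ sin²(Δλ/2) = 0.175657
c = 2·arcsin(√a) = 0.864941 rad = 49.5575°
d = R·c = 6370 × 0.864941 = 5509.7 km

5510 km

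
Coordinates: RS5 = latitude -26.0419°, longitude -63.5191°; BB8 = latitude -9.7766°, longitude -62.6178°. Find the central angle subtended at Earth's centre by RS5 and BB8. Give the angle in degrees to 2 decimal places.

16.29°

Δφ = 16.2653°,  Δλ = 0.9013°
a = sin²(Δφ/2) + cos φ₁ cos φ₂ sin²(Δλ/2) = 0.020067
c = 2·arcsin(√a) = 0.284274 rad = 16.2877°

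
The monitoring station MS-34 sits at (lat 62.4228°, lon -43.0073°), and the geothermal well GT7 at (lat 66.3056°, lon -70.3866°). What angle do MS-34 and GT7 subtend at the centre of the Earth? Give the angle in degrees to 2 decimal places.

12.35°

Δφ = 3.8828°,  Δλ = -27.3793°
a = sin²(Δφ/2) + cos φ₁ cos φ₂ sin²(Δλ/2) = 0.011567
c = 2·arcsin(√a) = 0.215521 rad = 12.3485°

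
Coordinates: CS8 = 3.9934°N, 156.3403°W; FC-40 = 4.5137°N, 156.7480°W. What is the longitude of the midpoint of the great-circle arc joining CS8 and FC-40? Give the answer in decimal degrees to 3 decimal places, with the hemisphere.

156.544°W

Bx = cos φ₂ cos Δλ = 0.996873,  By = cos φ₂ sin Δλ = -0.007094
φₘ = atan2(sin φ₁ + sin φ₂, √((cos φ₁ + Bx)² + By²)) = 4.25358°
λₘ = λ₁ + atan2(By, cos φ₁ + Bx) = -156.54408°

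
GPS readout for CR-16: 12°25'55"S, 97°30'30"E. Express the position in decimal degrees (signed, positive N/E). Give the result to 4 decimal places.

lat: 12.4319° S → -12.4319°
lon: 97.5083° E → +97.5083°

-12.4319°, +97.5083°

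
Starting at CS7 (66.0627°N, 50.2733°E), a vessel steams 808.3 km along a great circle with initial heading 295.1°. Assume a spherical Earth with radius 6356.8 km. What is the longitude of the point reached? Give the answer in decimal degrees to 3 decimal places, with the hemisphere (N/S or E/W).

δ = d/R = 808.3/6356.8 = 0.127155 rad
φ₂ = arcsin(sin φ₁ cos δ + cos φ₁ sin δ cos θ)
   = arcsin(0.91399·0.99193 + 0.40574·0.12681·0.42420) = 68.19250°
λ₂ = λ₁ + atan2(sin θ sin δ cos φ₁, cos δ − sin φ₁ sin φ₂) = 32.26662°

32.267°E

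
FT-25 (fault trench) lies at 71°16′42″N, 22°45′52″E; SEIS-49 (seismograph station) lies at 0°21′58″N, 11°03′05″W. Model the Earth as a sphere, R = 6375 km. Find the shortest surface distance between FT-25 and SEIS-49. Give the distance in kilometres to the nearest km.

FT-25: φ = +71.27833°, λ = +22.76444°
SEIS-49: φ = +0.36611°, λ = -11.05139°
Δφ = -70.9122°,  Δλ = -33.8158°
a = sin²(Δφ/2) + cos φ₁ cos φ₂ sin²(Δλ/2) = 0.363641
c = 2·arcsin(√a) = 1.294578 rad = 74.1739°
d = R·c = 6375 × 1.294578 = 8252.9 km

8253 km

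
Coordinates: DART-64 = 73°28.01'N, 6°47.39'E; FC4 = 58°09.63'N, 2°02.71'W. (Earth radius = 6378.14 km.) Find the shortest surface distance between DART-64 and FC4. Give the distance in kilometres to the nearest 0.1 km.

DART-64: φ = +73.46683°, λ = +6.78983°
FC4: φ = +58.16050°, λ = -2.04517°
Δφ = -15.3063°,  Δλ = -8.8350°
a = sin²(Δφ/2) + cos φ₁ cos φ₂ sin²(Δλ/2) = 0.018626
c = 2·arcsin(√a) = 0.273812 rad = 15.6883°
d = R·c = 6378.14 × 0.273812 = 1746.4 km

1746.4 km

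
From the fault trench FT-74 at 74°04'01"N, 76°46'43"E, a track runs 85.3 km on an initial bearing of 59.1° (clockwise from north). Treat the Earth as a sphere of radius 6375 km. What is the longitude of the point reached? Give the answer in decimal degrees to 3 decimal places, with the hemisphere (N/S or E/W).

79.233°E

FT-74: φ = +74.06694°, λ = +76.77861°
δ = d/R = 85.3/6375 = 0.013380 rad
φ₂ = arcsin(sin φ₁ cos δ + cos φ₁ sin δ cos θ)
   = arcsin(0.96158·0.99991 + 0.27451·0.01338·0.51354) = 74.44709°
λ₂ = λ₁ + atan2(sin θ sin δ cos φ₁, cos δ − sin φ₁ sin φ₂) = 79.23269°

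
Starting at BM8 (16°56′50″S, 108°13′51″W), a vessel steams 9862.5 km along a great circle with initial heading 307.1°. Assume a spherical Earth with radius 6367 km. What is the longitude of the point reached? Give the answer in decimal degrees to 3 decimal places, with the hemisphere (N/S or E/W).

175.622°E

BM8: φ = -16.94722°, λ = -108.23083°
δ = d/R = 9862.5/6367 = 1.549003 rad
φ₂ = arcsin(sin φ₁ cos δ + cos φ₁ sin δ cos θ)
   = arcsin(-0.29149·0.02179 + 0.95657·0.99976·0.60321) = 34.78675°
λ₂ = λ₁ + atan2(sin θ sin δ cos φ₁, cos δ − sin φ₁ sin φ₂) = 175.62164°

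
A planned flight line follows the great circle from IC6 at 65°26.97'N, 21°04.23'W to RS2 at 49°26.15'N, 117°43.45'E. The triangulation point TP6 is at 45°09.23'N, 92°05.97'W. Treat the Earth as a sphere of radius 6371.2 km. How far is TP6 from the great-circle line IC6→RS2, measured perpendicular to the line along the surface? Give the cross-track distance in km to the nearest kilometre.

IC6: φ = +65.44950°, λ = -21.07050°
RS2: φ = +49.43583°, λ = +117.72417°
TP6: φ = +45.15383°, λ = -92.09950°
δ₁₃ = central angle IC6→TP6 = 0.737488 rad  (haversine)
θ₁₃ = bearing IC6→TP6 = 277.353°,  θ₁₂ = bearing IC6→RS2 = 29.387°
dₓₜ = R·arcsin(sin δ₁₃ · sin(θ₁₃ − θ₁₂)) = 6371.2·arcsin(0.67243·sin(247.966°)) = -4287.664 km
|dₓₜ| = 4287.664 km

4288 km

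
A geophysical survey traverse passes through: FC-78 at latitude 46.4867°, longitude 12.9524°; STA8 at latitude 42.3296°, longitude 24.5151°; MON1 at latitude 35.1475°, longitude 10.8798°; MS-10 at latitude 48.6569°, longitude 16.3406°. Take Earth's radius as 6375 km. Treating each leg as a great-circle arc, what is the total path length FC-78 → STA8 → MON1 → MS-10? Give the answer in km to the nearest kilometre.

4021 km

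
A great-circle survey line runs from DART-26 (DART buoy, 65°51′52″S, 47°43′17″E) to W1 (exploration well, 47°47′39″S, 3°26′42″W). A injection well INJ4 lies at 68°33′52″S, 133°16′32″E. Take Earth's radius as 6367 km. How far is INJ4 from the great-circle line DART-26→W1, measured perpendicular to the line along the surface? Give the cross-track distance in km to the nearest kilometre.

DART-26: φ = -65.86444°, λ = +47.72139°
W1: φ = -47.79417°, λ = -3.44500°
INJ4: φ = -68.56444°, λ = +133.27556°
δ₁₃ = central angle DART-26→INJ4 = 0.533485 rad  (haversine)
θ₁₃ = bearing DART-26→INJ4 = 134.236°,  θ₁₂ = bearing DART-26→W1 = 278.857°
dₓₜ = R·arcsin(sin δ₁₃ · sin(θ₁₃ − θ₁₂)) = 6367·arcsin(0.50854·sin(-144.621°)) = -1902.841 km
|dₓₜ| = 1902.841 km

1903 km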